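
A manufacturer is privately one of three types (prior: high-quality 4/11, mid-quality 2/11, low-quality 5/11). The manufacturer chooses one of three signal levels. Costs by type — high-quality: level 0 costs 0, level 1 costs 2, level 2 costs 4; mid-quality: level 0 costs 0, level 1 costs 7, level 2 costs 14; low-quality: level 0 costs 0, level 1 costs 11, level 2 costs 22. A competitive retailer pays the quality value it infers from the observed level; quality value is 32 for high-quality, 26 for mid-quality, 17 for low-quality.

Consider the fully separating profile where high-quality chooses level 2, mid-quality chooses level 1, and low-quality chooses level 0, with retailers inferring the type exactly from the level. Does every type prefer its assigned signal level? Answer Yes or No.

Yes

Separating prices: level 2 → 32, level 1 → 26, level 0 → 17.
high-quality (assigned level 2): level 0: 17 − 0 = 17; level 1: 26 − 2 = 24; level 2: 32 − 4 = 28. high-quality stays.
mid-quality (assigned level 1): level 0: 17 − 0 = 17; level 1: 26 − 7 = 19; level 2: 32 − 14 = 18. mid-quality stays.
low-quality (assigned level 0): level 0: 17 − 0 = 17; level 1: 26 − 11 = 15; level 2: 32 − 22 = 10. low-quality stays.
Every type prefers its assigned level; separation holds.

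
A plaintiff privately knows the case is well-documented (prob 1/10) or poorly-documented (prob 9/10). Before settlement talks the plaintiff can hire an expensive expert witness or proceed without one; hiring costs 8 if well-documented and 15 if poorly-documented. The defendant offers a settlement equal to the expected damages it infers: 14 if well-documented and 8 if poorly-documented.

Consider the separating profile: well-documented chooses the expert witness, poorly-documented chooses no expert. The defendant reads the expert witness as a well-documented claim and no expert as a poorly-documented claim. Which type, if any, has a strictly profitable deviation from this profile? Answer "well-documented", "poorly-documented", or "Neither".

well-documented

The expert witness pays 14; no expert pays 8.
well-documented: assigned the expert witness, nets 14 − 8 = 6; deviating to no expert nets 8.
poorly-documented: assigned no expert, nets 8; deviating to the expert witness nets 14 − 15 = -1.
The well-documented type gains 2 by deviating.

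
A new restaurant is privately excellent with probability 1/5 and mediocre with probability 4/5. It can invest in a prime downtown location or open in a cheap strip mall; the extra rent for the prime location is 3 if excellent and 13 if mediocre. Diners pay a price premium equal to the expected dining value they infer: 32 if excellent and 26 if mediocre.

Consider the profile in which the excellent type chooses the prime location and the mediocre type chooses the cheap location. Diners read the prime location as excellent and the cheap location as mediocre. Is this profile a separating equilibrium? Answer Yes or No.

Under these beliefs, the prime location earns price premium 32 and the cheap location earns price premium 26.
excellent: the prime location nets 32 − 3 = 29; the cheap location nets 26. excellent prefers the prime location.
mediocre: the prime location nets 32 − 13 = 19; the cheap location nets 26. mediocre prefers the cheap location.
Neither type deviates, so the separating profile is an equilibrium.

Yes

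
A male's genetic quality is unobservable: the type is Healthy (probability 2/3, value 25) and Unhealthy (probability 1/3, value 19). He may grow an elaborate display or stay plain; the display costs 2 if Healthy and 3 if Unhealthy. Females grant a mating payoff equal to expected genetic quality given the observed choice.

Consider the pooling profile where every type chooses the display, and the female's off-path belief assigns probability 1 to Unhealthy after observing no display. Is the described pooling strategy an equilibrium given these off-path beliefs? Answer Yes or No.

Yes

On path, the female holds the prior and pays 2/3·25 + 1/3·19 = 23. Off path (no display), believing Unhealthy, it pays 19.
Healthy: the display nets 23 − 2 = 21; no display nets 19. Healthy stays.
Unhealthy: the display nets 23 − 3 = 20; no display nets 19. Unhealthy stays.
No type deviates, so pooling is sustained.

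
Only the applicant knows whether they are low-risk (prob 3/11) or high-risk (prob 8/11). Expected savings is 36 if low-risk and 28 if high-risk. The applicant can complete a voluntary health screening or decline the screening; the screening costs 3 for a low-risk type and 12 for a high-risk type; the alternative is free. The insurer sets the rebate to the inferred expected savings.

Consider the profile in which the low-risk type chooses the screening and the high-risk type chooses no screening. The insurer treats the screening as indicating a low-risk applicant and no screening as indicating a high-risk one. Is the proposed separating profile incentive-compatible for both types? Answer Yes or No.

Under these beliefs, the screening earns rebate 36 and no screening earns rebate 28.
low-risk: the screening nets 36 − 3 = 33; no screening nets 28. low-risk prefers the screening.
high-risk: the screening nets 36 − 12 = 24; no screening nets 28. high-risk prefers no screening.
Neither type deviates, so the separating profile is an equilibrium.

Yes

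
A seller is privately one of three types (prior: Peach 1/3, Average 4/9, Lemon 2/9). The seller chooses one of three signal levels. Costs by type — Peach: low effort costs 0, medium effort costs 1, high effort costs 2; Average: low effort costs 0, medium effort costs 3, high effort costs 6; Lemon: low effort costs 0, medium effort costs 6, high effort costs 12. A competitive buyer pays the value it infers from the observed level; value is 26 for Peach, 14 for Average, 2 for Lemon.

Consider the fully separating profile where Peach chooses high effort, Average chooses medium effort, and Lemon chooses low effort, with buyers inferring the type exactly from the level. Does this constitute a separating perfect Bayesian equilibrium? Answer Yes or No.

Separating prices: high effort → 26, medium effort → 14, low effort → 2.
Peach (assigned high effort): low effort: 2 − 0 = 2; medium effort: 14 − 1 = 13; high effort: 26 − 2 = 24. Peach stays.
Average (assigned medium effort): low effort: 2 − 0 = 2; medium effort: 14 − 3 = 11; high effort: 26 − 6 = 20. Average prefers high effort.
Lemon (assigned low effort): low effort: 2 − 0 = 2; medium effort: 14 − 6 = 8; high effort: 26 − 12 = 14. Lemon prefers high effort.
At least one type deviates; the separating profile fails.

No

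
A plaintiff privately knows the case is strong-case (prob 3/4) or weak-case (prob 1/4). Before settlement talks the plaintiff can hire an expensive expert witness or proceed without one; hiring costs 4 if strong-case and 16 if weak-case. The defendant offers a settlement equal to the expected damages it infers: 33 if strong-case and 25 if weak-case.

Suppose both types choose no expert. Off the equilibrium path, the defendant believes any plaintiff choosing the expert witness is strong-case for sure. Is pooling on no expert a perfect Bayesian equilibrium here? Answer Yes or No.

Yes

On path, the defendant holds the prior and pays 3/4·33 + 1/4·25 = 31. Off path (the expert witness), believing strong-case, it pays 33.
strong-case: no expert nets 31; the expert witness nets 33 − 4 = 29. strong-case stays.
weak-case: no expert nets 31; the expert witness nets 33 − 16 = 17. weak-case stays.
No type deviates, so pooling is sustained.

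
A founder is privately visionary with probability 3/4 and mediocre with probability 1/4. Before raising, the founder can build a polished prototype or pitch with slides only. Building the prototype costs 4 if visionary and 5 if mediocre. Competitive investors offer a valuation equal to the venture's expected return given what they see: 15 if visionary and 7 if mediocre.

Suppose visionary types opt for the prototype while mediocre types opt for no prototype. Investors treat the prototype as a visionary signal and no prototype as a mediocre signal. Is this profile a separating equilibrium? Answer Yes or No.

No

Under these beliefs, the prototype earns valuation 15 and no prototype earns valuation 7.
visionary: the prototype nets 15 − 4 = 11; no prototype nets 7. visionary prefers the prototype.
mediocre: the prototype nets 15 − 5 = 10; no prototype nets 7. mediocre would deviate to the prototype.
mediocre has a profitable deviation, so the profile is not an equilibrium.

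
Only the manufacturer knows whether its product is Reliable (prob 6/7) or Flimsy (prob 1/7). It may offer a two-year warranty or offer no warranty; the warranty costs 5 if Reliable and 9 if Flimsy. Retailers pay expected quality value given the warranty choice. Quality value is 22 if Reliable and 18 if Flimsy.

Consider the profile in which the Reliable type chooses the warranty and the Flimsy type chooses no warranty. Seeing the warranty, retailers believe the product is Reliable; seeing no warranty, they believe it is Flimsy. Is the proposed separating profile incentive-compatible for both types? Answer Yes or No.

Under these beliefs, the warranty earns price 22 and no warranty earns price 18.
Reliable: the warranty nets 22 − 5 = 17; no warranty nets 18. Reliable would deviate to no warranty.
Flimsy: the warranty nets 22 − 9 = 13; no warranty nets 18. Flimsy prefers no warranty.
Reliable has a profitable deviation, so the profile is not an equilibrium.

No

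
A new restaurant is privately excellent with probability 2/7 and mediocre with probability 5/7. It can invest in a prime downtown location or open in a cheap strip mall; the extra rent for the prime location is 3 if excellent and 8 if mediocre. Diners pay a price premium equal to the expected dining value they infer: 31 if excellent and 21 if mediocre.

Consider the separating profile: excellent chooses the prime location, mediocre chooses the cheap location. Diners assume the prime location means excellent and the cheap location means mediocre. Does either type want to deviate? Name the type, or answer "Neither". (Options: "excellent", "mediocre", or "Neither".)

The prime location pays 31; the cheap location pays 21.
excellent: assigned the prime location, nets 31 − 3 = 28; deviating to the cheap location nets 21.
mediocre: assigned the cheap location, nets 21; deviating to the prime location nets 31 − 8 = 23.
The mediocre type gains 2 by deviating.

mediocre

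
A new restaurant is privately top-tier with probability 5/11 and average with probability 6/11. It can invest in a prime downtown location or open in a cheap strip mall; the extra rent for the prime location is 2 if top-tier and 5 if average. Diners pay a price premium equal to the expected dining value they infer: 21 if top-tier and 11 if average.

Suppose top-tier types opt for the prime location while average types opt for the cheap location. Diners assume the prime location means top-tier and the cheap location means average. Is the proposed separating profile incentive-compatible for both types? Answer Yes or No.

No

Under these beliefs, the prime location earns price premium 21 and the cheap location earns price premium 11.
top-tier: the prime location nets 21 − 2 = 19; the cheap location nets 11. top-tier prefers the prime location.
average: the prime location nets 21 − 5 = 16; the cheap location nets 11. average would deviate to the prime location.
average has a profitable deviation, so the profile is not an equilibrium.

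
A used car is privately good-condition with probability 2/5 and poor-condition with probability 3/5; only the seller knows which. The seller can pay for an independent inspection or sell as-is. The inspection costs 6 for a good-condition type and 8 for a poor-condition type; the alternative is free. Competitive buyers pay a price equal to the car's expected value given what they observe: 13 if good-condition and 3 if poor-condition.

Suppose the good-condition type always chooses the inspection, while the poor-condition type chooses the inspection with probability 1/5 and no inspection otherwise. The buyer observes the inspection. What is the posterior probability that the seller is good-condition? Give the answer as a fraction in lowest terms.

P(the inspection) = (2/5)·1 + (3/5)·(1/5) = 13/25.
By Bayes' rule, P(good-condition | the inspection) = (2/5) / (13/25) = 10/13.

10/13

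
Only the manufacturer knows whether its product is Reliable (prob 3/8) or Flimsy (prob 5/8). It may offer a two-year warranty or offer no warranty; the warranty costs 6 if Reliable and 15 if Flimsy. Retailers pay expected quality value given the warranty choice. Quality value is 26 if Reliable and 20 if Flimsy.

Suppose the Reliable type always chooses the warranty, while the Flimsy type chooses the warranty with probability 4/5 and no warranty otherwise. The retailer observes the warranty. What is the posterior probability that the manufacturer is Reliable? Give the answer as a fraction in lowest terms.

P(the warranty) = (3/8)·1 + (5/8)·(4/5) = 7/8.
By Bayes' rule, P(Reliable | the warranty) = (3/8) / (7/8) = 3/7.

3/7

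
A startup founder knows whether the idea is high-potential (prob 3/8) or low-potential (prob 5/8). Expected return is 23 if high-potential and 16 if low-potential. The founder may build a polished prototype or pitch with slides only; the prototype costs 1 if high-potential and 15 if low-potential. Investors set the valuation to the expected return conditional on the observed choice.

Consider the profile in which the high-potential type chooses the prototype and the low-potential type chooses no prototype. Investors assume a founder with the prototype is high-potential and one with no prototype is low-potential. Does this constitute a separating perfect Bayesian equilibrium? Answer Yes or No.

Yes

Under these beliefs, the prototype earns valuation 23 and no prototype earns valuation 16.
high-potential: the prototype nets 23 − 1 = 22; no prototype nets 16. high-potential prefers the prototype.
low-potential: the prototype nets 23 − 15 = 8; no prototype nets 16. low-potential prefers no prototype.
Neither type deviates, so the separating profile is an equilibrium.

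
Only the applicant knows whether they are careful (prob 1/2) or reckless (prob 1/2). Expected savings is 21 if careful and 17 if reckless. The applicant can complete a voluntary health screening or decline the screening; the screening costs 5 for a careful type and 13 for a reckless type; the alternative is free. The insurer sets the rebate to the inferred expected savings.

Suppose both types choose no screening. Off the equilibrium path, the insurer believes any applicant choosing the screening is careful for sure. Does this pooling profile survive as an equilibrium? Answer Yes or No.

Yes

On path, the insurer holds the prior and pays 1/2·21 + 1/2·17 = 19. Off path (the screening), believing careful, it pays 21.
careful: no screening nets 19; the screening nets 21 − 5 = 16. careful stays.
reckless: no screening nets 19; the screening nets 21 − 13 = 8. reckless stays.
No type deviates, so pooling is sustained.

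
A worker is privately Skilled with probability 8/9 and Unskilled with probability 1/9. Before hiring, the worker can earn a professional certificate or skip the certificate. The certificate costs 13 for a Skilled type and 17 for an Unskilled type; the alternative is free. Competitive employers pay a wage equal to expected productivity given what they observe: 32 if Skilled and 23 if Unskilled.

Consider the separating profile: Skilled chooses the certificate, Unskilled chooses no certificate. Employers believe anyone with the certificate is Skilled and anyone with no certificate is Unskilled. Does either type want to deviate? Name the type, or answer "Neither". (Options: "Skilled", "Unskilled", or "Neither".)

Skilled

The certificate pays 32; no certificate pays 23.
Skilled: assigned the certificate, nets 32 − 13 = 19; deviating to no certificate nets 23.
Unskilled: assigned no certificate, nets 23; deviating to the certificate nets 32 − 17 = 15.
The Skilled type gains 4 by deviating.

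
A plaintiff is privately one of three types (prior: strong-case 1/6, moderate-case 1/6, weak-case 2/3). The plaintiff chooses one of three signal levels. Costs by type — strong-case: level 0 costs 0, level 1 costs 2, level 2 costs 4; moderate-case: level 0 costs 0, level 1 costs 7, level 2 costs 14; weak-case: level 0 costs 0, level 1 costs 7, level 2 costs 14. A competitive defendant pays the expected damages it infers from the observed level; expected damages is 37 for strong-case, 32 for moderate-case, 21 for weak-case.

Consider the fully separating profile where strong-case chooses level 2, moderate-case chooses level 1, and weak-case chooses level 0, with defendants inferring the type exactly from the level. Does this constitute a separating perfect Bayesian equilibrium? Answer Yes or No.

Separating settlements: level 2 → 37, level 1 → 32, level 0 → 21.
strong-case (assigned level 2): level 0: 21 − 0 = 21; level 1: 32 − 2 = 30; level 2: 37 − 4 = 33. strong-case stays.
moderate-case (assigned level 1): level 0: 21 − 0 = 21; level 1: 32 − 7 = 25; level 2: 37 − 14 = 23. moderate-case stays.
weak-case (assigned level 0): level 0: 21 − 0 = 21; level 1: 32 − 7 = 25; level 2: 37 − 14 = 23. weak-case prefers level 1.
At least one type deviates; the separating profile fails.

No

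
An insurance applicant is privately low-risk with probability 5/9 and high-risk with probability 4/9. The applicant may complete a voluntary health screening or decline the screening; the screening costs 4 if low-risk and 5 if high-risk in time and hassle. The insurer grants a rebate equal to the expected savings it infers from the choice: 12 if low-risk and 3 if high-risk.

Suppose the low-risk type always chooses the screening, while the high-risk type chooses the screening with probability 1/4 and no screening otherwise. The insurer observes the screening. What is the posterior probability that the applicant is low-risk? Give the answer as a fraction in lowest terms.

5/6

P(the screening) = (5/9)·1 + (4/9)·(1/4) = 2/3.
By Bayes' rule, P(low-risk | the screening) = (5/9) / (2/3) = 5/6.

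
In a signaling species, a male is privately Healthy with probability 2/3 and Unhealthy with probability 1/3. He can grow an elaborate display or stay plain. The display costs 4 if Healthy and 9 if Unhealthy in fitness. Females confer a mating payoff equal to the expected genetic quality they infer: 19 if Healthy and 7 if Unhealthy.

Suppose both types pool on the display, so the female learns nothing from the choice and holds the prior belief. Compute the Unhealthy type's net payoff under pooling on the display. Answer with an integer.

6

Pooled mating payoff = 2/3·19 + 1/3·7 = 15.
Unhealthy pays cost 9 for the display, so net payoff = 15 − 9 = 6.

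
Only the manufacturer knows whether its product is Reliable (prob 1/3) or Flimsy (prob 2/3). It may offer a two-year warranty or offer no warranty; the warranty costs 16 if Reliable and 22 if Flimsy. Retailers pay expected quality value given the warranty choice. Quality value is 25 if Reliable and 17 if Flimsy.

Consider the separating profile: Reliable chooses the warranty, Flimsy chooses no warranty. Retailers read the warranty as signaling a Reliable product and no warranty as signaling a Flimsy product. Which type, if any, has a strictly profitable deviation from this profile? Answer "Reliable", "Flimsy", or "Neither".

Reliable

The warranty pays 25; no warranty pays 17.
Reliable: assigned the warranty, nets 25 − 16 = 9; deviating to no warranty nets 17.
Flimsy: assigned no warranty, nets 17; deviating to the warranty nets 25 − 22 = 3.
The Reliable type gains 8 by deviating.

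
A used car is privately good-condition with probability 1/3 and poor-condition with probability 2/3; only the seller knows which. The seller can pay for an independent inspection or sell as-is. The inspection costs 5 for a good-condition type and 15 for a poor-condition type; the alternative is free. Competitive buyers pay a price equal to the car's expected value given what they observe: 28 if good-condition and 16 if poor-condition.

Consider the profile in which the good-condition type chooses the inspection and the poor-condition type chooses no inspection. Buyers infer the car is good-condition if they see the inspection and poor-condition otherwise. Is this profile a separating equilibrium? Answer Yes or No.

Yes

Under these beliefs, the inspection earns price 28 and no inspection earns price 16.
good-condition: the inspection nets 28 − 5 = 23; no inspection nets 16. good-condition prefers the inspection.
poor-condition: the inspection nets 28 − 15 = 13; no inspection nets 16. poor-condition prefers no inspection.
Neither type deviates, so the separating profile is an equilibrium.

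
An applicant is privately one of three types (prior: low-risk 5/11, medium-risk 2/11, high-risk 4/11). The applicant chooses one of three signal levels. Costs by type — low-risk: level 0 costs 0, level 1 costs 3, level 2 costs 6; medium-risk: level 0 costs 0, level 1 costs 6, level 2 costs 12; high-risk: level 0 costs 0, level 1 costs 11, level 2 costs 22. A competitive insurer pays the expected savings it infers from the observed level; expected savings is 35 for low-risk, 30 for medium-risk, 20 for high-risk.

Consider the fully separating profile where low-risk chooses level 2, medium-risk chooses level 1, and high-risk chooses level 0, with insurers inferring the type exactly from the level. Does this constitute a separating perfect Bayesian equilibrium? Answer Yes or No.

Yes

Separating rebates: level 2 → 35, level 1 → 30, level 0 → 20.
low-risk (assigned level 2): level 0: 20 − 0 = 20; level 1: 30 − 3 = 27; level 2: 35 − 6 = 29. low-risk stays.
medium-risk (assigned level 1): level 0: 20 − 0 = 20; level 1: 30 − 6 = 24; level 2: 35 − 12 = 23. medium-risk stays.
high-risk (assigned level 0): level 0: 20 − 0 = 20; level 1: 30 − 11 = 19; level 2: 35 − 22 = 13. high-risk stays.
Every type prefers its assigned level; separation holds.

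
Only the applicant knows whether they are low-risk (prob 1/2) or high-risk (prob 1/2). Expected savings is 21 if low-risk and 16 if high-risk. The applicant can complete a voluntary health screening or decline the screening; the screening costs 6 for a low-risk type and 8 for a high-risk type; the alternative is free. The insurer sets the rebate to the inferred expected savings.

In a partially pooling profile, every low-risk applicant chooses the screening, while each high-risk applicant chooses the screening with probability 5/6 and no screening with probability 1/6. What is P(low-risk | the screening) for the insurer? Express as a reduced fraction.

P(the screening) = (1/2)·1 + (1/2)·(5/6) = 11/12.
By Bayes' rule, P(low-risk | the screening) = (1/2) / (11/12) = 6/11.

6/11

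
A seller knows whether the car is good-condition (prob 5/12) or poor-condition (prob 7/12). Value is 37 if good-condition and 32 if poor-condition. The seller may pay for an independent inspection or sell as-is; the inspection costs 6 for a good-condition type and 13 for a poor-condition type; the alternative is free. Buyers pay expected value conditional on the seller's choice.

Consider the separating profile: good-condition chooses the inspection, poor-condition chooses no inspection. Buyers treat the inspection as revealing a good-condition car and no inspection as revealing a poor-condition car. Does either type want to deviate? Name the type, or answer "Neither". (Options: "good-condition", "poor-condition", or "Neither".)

good-condition

The inspection pays 37; no inspection pays 32.
good-condition: assigned the inspection, nets 37 − 6 = 31; deviating to no inspection nets 32.
poor-condition: assigned no inspection, nets 32; deviating to the inspection nets 37 − 13 = 24.
The good-condition type gains 1 by deviating.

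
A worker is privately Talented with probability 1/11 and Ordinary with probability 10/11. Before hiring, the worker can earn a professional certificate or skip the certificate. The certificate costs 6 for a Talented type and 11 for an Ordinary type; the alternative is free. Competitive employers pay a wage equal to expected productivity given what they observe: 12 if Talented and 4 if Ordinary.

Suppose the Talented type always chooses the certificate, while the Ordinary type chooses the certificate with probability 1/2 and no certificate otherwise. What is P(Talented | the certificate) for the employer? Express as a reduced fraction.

1/6

P(the certificate) = (1/11)·1 + (10/11)·(1/2) = 6/11.
By Bayes' rule, P(Talented | the certificate) = (1/11) / (6/11) = 1/6.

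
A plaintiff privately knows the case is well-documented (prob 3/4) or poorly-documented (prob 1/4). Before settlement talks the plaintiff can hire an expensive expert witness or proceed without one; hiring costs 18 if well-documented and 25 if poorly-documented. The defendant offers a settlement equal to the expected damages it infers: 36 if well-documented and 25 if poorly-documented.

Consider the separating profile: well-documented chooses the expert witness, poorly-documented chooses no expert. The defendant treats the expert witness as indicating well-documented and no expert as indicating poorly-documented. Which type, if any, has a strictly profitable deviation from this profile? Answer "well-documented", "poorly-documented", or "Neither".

The expert witness pays 36; no expert pays 25.
well-documented: assigned the expert witness, nets 36 − 18 = 18; deviating to no expert nets 25.
poorly-documented: assigned no expert, nets 25; deviating to the expert witness nets 36 − 25 = 11.
The well-documented type gains 7 by deviating.

well-documented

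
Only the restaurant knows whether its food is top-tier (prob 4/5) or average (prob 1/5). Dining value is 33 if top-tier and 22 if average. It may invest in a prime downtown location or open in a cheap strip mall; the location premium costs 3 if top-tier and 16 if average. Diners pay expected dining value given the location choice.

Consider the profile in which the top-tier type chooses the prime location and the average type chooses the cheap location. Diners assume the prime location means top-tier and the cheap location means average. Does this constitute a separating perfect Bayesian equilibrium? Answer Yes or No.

Under these beliefs, the prime location earns price premium 33 and the cheap location earns price premium 22.
top-tier: the prime location nets 33 − 3 = 30; the cheap location nets 22. top-tier prefers the prime location.
average: the prime location nets 33 − 16 = 17; the cheap location nets 22. average prefers the cheap location.
Neither type deviates, so the separating profile is an equilibrium.

Yes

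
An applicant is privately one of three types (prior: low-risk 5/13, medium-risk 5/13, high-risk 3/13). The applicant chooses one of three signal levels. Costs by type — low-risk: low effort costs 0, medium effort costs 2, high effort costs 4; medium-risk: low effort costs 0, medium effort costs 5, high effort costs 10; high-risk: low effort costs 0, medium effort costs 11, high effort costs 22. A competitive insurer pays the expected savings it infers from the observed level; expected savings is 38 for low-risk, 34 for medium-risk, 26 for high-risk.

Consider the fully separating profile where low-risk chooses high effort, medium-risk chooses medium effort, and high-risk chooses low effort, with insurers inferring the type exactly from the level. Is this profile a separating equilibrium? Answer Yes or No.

Yes

Separating rebates: high effort → 38, medium effort → 34, low effort → 26.
low-risk (assigned high effort): low effort: 26 − 0 = 26; medium effort: 34 − 2 = 32; high effort: 38 − 4 = 34. low-risk stays.
medium-risk (assigned medium effort): low effort: 26 − 0 = 26; medium effort: 34 − 5 = 29; high effort: 38 − 10 = 28. medium-risk stays.
high-risk (assigned low effort): low effort: 26 − 0 = 26; medium effort: 34 − 11 = 23; high effort: 38 − 22 = 16. high-risk stays.
Every type prefers its assigned level; separation holds.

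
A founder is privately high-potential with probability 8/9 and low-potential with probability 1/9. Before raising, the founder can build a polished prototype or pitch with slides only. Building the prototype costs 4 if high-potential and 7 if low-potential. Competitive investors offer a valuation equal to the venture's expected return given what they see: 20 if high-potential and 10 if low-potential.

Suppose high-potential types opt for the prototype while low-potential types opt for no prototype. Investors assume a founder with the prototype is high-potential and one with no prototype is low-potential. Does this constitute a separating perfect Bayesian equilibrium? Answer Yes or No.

Under these beliefs, the prototype earns valuation 20 and no prototype earns valuation 10.
high-potential: the prototype nets 20 − 4 = 16; no prototype nets 10. high-potential prefers the prototype.
low-potential: the prototype nets 20 − 7 = 13; no prototype nets 10. low-potential would deviate to the prototype.
low-potential has a profitable deviation, so the profile is not an equilibrium.

No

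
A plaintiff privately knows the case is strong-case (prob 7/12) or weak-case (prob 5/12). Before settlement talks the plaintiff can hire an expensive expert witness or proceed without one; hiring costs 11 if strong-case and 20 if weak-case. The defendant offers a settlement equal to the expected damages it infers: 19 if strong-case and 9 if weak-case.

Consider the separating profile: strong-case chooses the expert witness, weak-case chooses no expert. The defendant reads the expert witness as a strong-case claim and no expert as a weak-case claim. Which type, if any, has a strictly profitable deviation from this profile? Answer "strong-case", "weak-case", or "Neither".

The expert witness pays 19; no expert pays 9.
strong-case: assigned the expert witness, nets 19 − 11 = 8; deviating to no expert nets 9.
weak-case: assigned no expert, nets 9; deviating to the expert witness nets 19 − 20 = -1.
The strong-case type gains 1 by deviating.

strong-case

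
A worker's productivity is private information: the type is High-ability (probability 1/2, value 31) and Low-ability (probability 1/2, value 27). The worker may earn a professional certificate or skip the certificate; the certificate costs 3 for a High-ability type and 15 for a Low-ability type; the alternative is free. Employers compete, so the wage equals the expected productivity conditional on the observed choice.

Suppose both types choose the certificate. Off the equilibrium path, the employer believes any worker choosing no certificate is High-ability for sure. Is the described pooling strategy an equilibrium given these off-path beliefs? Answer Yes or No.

On path, the employer holds the prior and pays 1/2·31 + 1/2·27 = 29. Off path (no certificate), believing High-ability, it pays 31.
High-ability: the certificate nets 29 − 3 = 26; no certificate nets 31. High-ability would deviate.
Low-ability: the certificate nets 29 − 15 = 14; no certificate nets 31. Low-ability would deviate.
A type deviates, so pooling fails.

No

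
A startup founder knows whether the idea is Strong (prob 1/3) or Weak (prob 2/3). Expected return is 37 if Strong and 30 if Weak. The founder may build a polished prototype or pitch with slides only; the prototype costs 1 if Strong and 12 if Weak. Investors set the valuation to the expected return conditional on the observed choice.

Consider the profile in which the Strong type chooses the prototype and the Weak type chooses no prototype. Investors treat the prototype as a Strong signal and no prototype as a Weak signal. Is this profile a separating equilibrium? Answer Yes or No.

Under these beliefs, the prototype earns valuation 37 and no prototype earns valuation 30.
Strong: the prototype nets 37 − 1 = 36; no prototype nets 30. Strong prefers the prototype.
Weak: the prototype nets 37 − 12 = 25; no prototype nets 30. Weak prefers no prototype.
Neither type deviates, so the separating profile is an equilibrium.

Yes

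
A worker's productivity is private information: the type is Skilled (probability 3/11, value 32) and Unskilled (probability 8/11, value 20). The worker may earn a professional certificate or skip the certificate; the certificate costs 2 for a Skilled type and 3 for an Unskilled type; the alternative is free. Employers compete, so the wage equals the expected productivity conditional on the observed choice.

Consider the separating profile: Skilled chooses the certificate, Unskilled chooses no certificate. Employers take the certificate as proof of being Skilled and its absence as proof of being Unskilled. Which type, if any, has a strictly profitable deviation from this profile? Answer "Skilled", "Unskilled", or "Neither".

Unskilled

The certificate pays 32; no certificate pays 20.
Skilled: assigned the certificate, nets 32 − 2 = 30; deviating to no certificate nets 20.
Unskilled: assigned no certificate, nets 20; deviating to the certificate nets 32 − 3 = 29.
The Unskilled type gains 9 by deviating.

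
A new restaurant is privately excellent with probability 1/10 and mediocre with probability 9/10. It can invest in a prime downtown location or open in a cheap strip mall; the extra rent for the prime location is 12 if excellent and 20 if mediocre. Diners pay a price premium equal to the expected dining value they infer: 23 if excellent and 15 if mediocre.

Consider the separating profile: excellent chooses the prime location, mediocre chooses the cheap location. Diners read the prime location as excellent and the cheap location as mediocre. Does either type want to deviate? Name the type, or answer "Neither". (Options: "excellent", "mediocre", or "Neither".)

excellent

The prime location pays 23; the cheap location pays 15.
excellent: assigned the prime location, nets 23 − 12 = 11; deviating to the cheap location nets 15.
mediocre: assigned the cheap location, nets 15; deviating to the prime location nets 23 − 20 = 3.
The excellent type gains 4 by deviating.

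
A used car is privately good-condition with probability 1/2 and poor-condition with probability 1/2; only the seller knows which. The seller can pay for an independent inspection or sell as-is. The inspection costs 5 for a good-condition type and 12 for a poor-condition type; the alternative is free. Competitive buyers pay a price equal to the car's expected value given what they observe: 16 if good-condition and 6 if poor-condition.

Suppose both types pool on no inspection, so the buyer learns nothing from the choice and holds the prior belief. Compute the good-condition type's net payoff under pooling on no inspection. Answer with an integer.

11

Pooled price = 1/2·16 + 1/2·6 = 11.
good-condition pays no cost for no inspection, so net payoff = 11.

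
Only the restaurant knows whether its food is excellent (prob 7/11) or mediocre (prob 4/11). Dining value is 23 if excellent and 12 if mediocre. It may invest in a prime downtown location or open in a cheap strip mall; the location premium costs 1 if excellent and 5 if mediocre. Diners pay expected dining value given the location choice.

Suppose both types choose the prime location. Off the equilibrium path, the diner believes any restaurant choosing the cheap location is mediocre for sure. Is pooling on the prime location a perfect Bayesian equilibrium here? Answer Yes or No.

Yes

On path, the diner holds the prior and pays 7/11·23 + 4/11·12 = 19. Off path (the cheap location), believing mediocre, it pays 12.
excellent: the prime location nets 19 − 1 = 18; the cheap location nets 12. excellent stays.
mediocre: the prime location nets 19 − 5 = 14; the cheap location nets 12. mediocre stays.
No type deviates, so pooling is sustained.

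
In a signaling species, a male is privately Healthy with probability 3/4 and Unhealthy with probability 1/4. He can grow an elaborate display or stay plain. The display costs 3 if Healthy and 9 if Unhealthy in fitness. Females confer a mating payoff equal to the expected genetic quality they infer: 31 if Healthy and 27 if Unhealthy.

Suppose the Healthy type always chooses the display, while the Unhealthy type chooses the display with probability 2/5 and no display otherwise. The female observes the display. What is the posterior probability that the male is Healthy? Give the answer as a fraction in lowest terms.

15/17

P(the display) = (3/4)·1 + (1/4)·(2/5) = 17/20.
By Bayes' rule, P(Healthy | the display) = (3/4) / (17/20) = 15/17.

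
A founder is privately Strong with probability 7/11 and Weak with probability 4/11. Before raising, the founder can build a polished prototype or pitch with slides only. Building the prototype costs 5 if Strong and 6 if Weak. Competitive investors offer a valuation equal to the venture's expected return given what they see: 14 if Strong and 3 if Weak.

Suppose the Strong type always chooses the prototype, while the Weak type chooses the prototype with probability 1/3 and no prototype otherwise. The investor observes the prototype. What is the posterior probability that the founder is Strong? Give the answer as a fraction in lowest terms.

P(the prototype) = (7/11)·1 + (4/11)·(1/3) = 25/33.
By Bayes' rule, P(Strong | the prototype) = (7/11) / (25/33) = 21/25.

21/25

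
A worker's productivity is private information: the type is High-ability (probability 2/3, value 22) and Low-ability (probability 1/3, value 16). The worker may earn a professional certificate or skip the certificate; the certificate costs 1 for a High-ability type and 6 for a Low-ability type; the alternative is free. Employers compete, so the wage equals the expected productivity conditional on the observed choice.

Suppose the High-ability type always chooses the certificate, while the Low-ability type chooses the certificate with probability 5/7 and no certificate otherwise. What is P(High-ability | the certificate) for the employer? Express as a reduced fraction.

14/19

P(the certificate) = (2/3)·1 + (1/3)·(5/7) = 19/21.
By Bayes' rule, P(High-ability | the certificate) = (2/3) / (19/21) = 14/19.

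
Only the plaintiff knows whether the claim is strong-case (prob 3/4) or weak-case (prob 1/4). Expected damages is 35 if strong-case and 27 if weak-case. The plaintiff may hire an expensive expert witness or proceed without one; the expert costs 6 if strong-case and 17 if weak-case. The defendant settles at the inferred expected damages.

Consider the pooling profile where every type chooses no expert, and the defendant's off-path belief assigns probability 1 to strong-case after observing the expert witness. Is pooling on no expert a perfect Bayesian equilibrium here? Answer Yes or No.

Yes

On path, the defendant holds the prior and pays 3/4·35 + 1/4·27 = 33. Off path (the expert witness), believing strong-case, it pays 35.
strong-case: no expert nets 33; the expert witness nets 35 − 6 = 29. strong-case stays.
weak-case: no expert nets 33; the expert witness nets 35 − 17 = 18. weak-case stays.
No type deviates, so pooling is sustained.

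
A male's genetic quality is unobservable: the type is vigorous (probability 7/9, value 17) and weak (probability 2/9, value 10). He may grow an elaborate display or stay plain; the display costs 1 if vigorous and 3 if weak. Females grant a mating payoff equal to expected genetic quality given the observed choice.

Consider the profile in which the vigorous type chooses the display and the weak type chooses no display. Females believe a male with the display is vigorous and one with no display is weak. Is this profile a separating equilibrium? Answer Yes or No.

Under these beliefs, the display earns mating payoff 17 and no display earns mating payoff 10.
vigorous: the display nets 17 − 1 = 16; no display nets 10. vigorous prefers the display.
weak: the display nets 17 − 3 = 14; no display nets 10. weak would deviate to the display.
weak has a profitable deviation, so the profile is not an equilibrium.

No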